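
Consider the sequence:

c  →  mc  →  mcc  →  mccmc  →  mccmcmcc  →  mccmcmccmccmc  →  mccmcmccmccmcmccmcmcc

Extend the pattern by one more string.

From term 3 onward, concatenate the last term with the second-to-last: mc·c = mcc, mcc·mc = mccmc, …
The next term joins mccmcmccmccmcmccmcmcc and mccmcmccmccmc.

mccmcmccmccmcmccmcmccmccmcmccmccmc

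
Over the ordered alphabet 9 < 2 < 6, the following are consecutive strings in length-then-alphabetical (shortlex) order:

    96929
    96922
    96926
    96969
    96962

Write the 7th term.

Continuing the enumeration 2 steps past 96962: 96962 → 96966 → (answer).

96299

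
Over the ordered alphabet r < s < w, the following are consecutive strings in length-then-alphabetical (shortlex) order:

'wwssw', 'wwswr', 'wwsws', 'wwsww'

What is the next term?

wwwrr

Find the rightmost character of wwsww below w, bump it to the next letter, and reset everything to its right to r.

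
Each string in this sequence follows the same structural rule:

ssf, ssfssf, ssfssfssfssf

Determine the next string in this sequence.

Each string is two copies of the previous one concatenated.
Doubling ssfssfssfssf:

ssfssfssfssfssfssfssfssf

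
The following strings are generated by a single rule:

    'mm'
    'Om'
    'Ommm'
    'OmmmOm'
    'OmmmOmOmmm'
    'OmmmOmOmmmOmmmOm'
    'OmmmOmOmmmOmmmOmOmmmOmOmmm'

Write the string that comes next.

Each term (from the third on) is the previous term followed by the one before it: term 3 = Om·mm = Ommm.
The next term joins OmmmOmOmmmOmmmOmOmmmOmOmmm and OmmmOmOmmmOmmmOm.

OmmmOmOmmmOmmmOmOmmmOmOmmmOmmmOmOmmmOmmmOm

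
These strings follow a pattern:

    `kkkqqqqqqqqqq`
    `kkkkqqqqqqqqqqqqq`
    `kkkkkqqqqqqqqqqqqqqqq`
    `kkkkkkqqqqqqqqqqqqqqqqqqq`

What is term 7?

kkkkkkkkkqqqqqqqqqqqqqqqqqqqqqqqqqqqq

Reading off run lengths: k runs 3, 4, 5, 6; q runs 10, 13, 16, 19 — each is linear in n, where the shown terms are n = 3, 4, 5, 6.
Setting n = 9 gives 9, 28 characters in each block.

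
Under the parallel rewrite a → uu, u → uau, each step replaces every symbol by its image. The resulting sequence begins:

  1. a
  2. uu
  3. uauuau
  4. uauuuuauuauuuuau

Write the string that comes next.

Replace each of the 16 characters of uauuuuauuauuuuau in place — uau uu uau uau uau uau uu uau uau uu uau uau uau uau uu uau — and concatenate.

uauuuuauuauuauuauuuuauuauuuuauuauuauuauuuuau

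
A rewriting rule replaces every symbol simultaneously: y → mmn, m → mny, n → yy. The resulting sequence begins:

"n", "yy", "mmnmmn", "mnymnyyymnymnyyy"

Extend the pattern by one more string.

φ(mnymnyyymnymnyyy) expands symbol-by-symbol to mny yy mmn mny yy mmn mmn mmn mny yy mmn mny yy mmn mmn mmn; joining the 16 pieces gives the next term.

mnyyymmnmnyyymmnmmnmmnmnyyymmnmnyyymmnmmnmmn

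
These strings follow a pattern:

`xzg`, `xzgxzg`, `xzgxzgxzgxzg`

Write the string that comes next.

Each string is two copies of the previous one concatenated.
Doubling xzgxzgxzgxzg:

xzgxzgxzgxzgxzgxzgxzgxzg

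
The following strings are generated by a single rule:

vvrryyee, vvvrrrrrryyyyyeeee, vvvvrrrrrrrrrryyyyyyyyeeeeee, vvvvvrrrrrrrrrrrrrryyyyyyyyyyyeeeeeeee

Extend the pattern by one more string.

vvvvvvrrrrrrrrrrrrrrrrrryyyyyyyyyyyyyyeeeeeeeeee

Reading off run lengths: v runs 2, 3, 4, 5; r runs 2, 6, 10, 14; y runs 2, 5, 8, 11; e runs 2, 4, 6, 8 — each is linear in n (n = 1, 2, …).
Setting n = 5 gives 6, 18, 14, 10 characters in each block.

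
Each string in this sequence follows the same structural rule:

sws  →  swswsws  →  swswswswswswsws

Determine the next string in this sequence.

Every step duplicates the string with 'w' between the halves.
So the next term is two copies of swswswswswswsws with 'w' between the halves.

swswswswswswswswswswswswswswsws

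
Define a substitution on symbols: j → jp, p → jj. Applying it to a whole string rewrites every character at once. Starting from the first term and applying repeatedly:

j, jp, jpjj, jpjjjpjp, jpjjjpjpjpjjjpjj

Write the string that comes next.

Applying the rule to each of the 16 symbols of jpjjjpjpjpjjjpjj gives the pieces jp jj jp jp jp jj jp jj jp jj jp jp jp jj jp jp, which concatenate to the answer.

jpjjjpjpjpjjjpjjjpjjjpjpjpjjjpjp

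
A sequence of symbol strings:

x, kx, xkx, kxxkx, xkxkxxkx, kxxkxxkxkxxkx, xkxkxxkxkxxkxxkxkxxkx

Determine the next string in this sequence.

From term 3 onward, concatenate the second-to-last term with the last: x·kx = xkx, kx·xkx = kxxkx, …
Continuing: kxxkxxkxkxxkx · xkxkxxkxkxxkxxkxkxxkx gives term 8.

kxxkxxkxkxxkxxkxkxxkxkxxkxxkxkxxkx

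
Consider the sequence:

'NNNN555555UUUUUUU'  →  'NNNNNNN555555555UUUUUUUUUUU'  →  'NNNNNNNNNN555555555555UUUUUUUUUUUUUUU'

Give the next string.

NNNNNNNNNNNNN555555555555555UUUUUUUUUUUUUUUUUUU

Reading off run lengths: N runs 4, 7, 10; 5 runs 6, 9, 12; U runs 7, 11, 15 — each is linear in n, where the shown terms are n = 2, 3, 4.
At n = 5 the blocks have lengths 13, 15, 19.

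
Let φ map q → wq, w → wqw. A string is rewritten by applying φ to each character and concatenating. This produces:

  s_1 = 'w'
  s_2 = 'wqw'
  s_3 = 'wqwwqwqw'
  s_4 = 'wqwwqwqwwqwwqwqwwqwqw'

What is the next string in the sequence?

Applying the rule to each of the 21 symbols of wqwwqwqwwqwwqwqwwqwqw gives the pieces wqw wq wqw wqw wq wqw wq wqw wqw wq wqw wqw wq wqw wq wqw wqw wq wqw wq wqw, which concatenate to the answer.

wqwwqwqwwqwwqwqwwqwqwwqwwqwqwwqwwqwqwwqwqwwqwwqwqwwqwqw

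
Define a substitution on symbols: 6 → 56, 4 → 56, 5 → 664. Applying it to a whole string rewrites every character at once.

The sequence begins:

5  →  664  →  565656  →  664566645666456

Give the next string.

Replace each of the 15 characters of 664566645666456 in place — 56 56 56 664 56 56 56 56 664 56 56 56 56 664 56 — and concatenate.

565656664565656566645656565666456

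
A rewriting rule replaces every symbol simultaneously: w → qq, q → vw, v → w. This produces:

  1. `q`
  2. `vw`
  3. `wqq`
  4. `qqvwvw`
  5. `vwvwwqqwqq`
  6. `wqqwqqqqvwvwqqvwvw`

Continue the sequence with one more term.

Rewriting the 18 symbols of wqqwqqqqvwvwqqvwvw one by one yields qq vw vw qq vw vw vw vw w qq w qq vw vw w qq w qq; concatenated:

qqvwvwqqvwvwvwvwwqqwqqvwvwwqqwqq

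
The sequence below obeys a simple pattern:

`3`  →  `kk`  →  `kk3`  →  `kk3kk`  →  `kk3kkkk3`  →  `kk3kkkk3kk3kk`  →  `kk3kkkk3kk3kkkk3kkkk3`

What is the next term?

This is a Fibonacci-style word recurrence s(k) = s(k−1)·s(k−2): e.g. kk·3 = kk3.
The next term joins kk3kkkk3kk3kkkk3kkkk3 and kk3kkkk3kk3kk.

kk3kkkk3kk3kkkk3kkkk3kk3kkkk3kk3kk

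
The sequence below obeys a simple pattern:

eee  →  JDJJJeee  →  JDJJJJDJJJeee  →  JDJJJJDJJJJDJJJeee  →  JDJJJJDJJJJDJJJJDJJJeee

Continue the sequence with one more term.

Each term is the previous one with JDJJJ prepended.
So the next term is JDJJJ·JDJJJJDJJJJDJJJJDJJJeee.

JDJJJJDJJJJDJJJJDJJJJDJJJeee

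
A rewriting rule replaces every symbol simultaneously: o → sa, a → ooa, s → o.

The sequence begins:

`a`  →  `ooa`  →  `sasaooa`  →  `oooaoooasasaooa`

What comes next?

Rewriting the 15 symbols of oooaoooasasaooa one by one yields sa sa sa ooa sa sa sa ooa o ooa o ooa sa sa ooa; concatenated:

sasasaooasasasaooaoooaoooasasaooa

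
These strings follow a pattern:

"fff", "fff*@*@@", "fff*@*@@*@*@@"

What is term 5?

The strings grow by a fixed suffix *@*@@ each time.
From fff*@*@@*@*@@, 2 further steps: fff*@*@@*@*@@ → fff*@*@@*@*@@*@*@@ → (answer).

fff*@*@@*@*@@*@*@@*@*@@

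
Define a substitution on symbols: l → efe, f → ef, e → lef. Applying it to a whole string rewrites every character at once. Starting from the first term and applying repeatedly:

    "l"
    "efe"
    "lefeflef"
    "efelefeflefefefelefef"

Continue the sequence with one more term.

Rewriting the 21 symbols of efelefeflefefefelefef one by one yields lef ef lef efe lef ef lef ef efe lef ef lef ef lef ef lef efe lef ef lef ef; concatenated:

lefeflefefelefeflefefefelefeflefeflefeflefefelefeflefef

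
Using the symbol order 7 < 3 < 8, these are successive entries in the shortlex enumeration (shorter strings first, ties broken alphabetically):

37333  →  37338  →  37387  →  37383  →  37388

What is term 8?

37878

Stepping forward 3 times from 37388: 37388 → 37877 → 37873, then the target.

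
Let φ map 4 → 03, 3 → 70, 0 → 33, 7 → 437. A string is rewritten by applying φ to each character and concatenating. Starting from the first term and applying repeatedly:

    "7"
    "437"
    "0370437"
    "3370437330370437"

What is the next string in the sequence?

Rewriting the 16 symbols of 3370437330370437 one by one yields 70 70 437 33 03 70 437 70 70 33 70 437 33 03 70 437; concatenated:

707043733037043770703370437330370437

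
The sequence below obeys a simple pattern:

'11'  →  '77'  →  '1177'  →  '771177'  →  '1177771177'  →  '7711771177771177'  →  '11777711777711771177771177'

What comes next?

From term 3 onward, concatenate the second-to-last term with the last: 11·77 = 1177, 77·1177 = 771177, …
The next term joins 7711771177771177 and 11777711777711771177771177.

771177117777117711777711777711771177771177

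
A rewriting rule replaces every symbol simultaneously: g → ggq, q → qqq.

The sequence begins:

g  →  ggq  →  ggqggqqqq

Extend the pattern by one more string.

ggqggqqqqggqggqqqqqqqqqqqqq

Apply φ to ggqggqqqq symbol by symbol: g→ggq, g→ggq, q→qqq, g→ggq, g→ggq, q→qqq, q→qqq, q→qqq, q→qqq; joined: ggq ggq qqq ggq ggq qqq qqq qqq qqq.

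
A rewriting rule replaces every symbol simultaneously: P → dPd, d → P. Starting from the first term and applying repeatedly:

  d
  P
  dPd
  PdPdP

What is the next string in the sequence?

Rewriting each symbol of PdPdP: P→dPd, d→P, P→dPd, d→P, P→dPd, which concatenates to dPd P dPd P dPd.

dPdPdPdPdPd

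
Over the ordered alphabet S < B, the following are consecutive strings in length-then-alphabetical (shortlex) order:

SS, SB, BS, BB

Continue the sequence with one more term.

SSS

After BB the length-2 strings are exhausted; the first length-3 string is 3 copies of S.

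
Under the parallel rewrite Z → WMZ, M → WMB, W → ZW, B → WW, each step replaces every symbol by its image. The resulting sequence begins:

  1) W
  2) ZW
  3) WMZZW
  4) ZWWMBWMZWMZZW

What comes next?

WMZZWZWWMBWWZWWMBWMZZWWMBWMZWMZZW

Applying the rule to each of the 13 symbols of ZWWMBWMZWMZZW gives the pieces WMZ ZW ZW WMB WW ZW WMB WMZ ZW WMB WMZ WMZ ZW, which concatenate to the answer.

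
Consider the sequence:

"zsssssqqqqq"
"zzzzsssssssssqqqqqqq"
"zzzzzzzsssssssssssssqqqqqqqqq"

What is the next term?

The n-th term is 3n-2 z's then 4n+1 s's then 2n+3 q's (n = 1, 2, …).
At n = 4 the blocks have lengths 10, 17, 11.

zzzzzzzzzzsssssssssssssssssqqqqqqqqqqq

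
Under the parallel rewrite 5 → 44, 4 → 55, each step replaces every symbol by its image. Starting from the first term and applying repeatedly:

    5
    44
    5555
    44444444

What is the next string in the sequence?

Apply φ to 44444444 symbol by symbol: 4→55, 4→55, 4→55, 4→55, 4→55, 4→55, 4→55, 4→55; joined: 55 55 55 55 55 55 55 55.

5555555555555555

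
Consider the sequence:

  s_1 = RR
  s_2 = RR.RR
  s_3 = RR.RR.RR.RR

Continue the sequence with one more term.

s(k+1) = s(k)·.·s(k) — each term doubles the last with '.' between the halves.
So the next term is two copies of RR.RR.RR.RR with '.' between the halves.

RR.RR.RR.RR.RR.RR.RR.RR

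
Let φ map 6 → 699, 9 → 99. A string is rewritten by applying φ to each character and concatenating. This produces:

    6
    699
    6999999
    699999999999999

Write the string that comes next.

Rewriting the 15 symbols of 699999999999999 one by one yields 699 99 99 99 99 99 99 99 99 99 99 99 99 99 99; concatenated:

6999999999999999999999999999999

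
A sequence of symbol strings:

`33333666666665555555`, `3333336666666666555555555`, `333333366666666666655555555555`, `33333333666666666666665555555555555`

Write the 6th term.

Reading off run lengths: 3 runs 5, 6, 7, 8; 6 runs 8, 10, 12, 14; 5 runs 7, 9, 11, 13 — each is linear in n, where the shown terms are n = 3, 4, 5, 6.
Setting n = 8 gives 10, 18, 17 characters in each block.

333333333366666666666666666655555555555555555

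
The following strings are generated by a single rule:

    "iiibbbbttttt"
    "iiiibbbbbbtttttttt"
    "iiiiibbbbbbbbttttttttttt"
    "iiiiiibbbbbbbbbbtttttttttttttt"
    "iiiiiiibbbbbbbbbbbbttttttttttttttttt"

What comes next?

iiiiiiiibbbbbbbbbbbbbbtttttttttttttttttttt

Reading off run lengths: i runs 3, 4, 5, 6, 7; b runs 4, 6, 8, 10, 12; t runs 5, 8, 11, 14, 17 — each is linear in n, where the shown terms are n = 2, 3, 4, 5, 6.
Setting n = 7 gives 8, 14, 20 characters in each block.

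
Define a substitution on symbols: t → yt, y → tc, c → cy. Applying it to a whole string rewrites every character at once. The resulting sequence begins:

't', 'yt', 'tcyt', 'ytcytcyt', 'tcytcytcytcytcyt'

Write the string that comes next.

φ(tcytcytcytcytcyt) expands symbol-by-symbol to yt cy tc yt cy tc yt cy tc yt cy tc yt cy tc yt; joining the 16 pieces gives the next term.

ytcytcytcytcytcytcytcytcytcytcyt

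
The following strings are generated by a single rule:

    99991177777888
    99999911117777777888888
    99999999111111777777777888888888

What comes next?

99999999991111111177777777777888888888888

Each string has the form 9^{2n+2} 1^{2n} 7^{2n+3} 8^{3n} (n = 1, 2, …).
For the next term, n = 4, so the run lengths are 10, 8, 11, 12.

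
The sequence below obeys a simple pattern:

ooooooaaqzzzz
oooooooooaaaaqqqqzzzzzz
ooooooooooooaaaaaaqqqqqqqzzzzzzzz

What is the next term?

oooooooooooooooaaaaaaaaqqqqqqqqqqzzzzzzzzzz

Term n consists of 3n+3 o's, followed by 2n a's, followed by 3n-2 q's, followed by 2n+2 z's (n = 1, 2, …).
For the next term, n = 4, so the run lengths are 15, 8, 10, 10.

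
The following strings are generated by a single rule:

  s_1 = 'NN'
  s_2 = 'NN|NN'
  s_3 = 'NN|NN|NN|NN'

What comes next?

Each string is two copies of the previous one joined by '|'.
Doubling NN|NN|NN|NN with '|' between the halves:

NN|NN|NN|NN|NN|NN|NN|NN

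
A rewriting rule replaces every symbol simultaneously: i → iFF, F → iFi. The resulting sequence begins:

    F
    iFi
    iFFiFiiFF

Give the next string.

Expanding iFFiFiiFF: i→iFF, F→iFi, F→iFi, i→iFF, F→iFi, i→iFF, i→iFF, F→iFi, F→iFi. Concatenated: iFF iFi iFi iFF iFi iFF iFF iFi iFi.

iFFiFiiFiiFFiFiiFFiFFiFiiFi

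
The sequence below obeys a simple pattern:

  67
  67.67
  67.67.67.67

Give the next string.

Each string is two copies of the previous one joined by '.'.
Doubling 67.67.67.67 with '.' between the halves:

67.67.67.67.67.67.67.67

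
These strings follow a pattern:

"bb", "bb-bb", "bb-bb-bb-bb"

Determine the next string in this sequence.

bb-bb-bb-bb-bb-bb-bb-bb

Every step duplicates the string with '-' between the halves.
So the next term is two copies of bb-bb-bb-bb with '-' between the halves.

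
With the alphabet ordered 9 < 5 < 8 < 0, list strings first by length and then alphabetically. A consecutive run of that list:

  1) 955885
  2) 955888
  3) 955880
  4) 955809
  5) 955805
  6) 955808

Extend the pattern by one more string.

955800

The successor of 955808 increments the rightmost position that isn't already 0 and resets every position after it to 9.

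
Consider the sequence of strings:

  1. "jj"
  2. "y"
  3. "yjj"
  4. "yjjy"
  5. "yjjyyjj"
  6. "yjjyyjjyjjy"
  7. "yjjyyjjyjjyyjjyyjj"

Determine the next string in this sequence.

yjjyyjjyjjyyjjyyjjyjjyyjjyjjy

This is a Fibonacci-style word recurrence s(k) = s(k−1)·s(k−2): e.g. y·jj = yjj.
So term 8 is yjjyyjjyjjyyjjyyjj·yjjyyjjyjjy.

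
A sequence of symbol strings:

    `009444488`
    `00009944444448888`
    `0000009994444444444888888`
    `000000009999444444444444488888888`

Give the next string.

Term n consists of 2n 0's, followed by n 9's, followed by 3n+1 4's, followed by 2n 8's (n = 1, 2, …).
Setting n = 5 gives 10, 5, 16, 10 characters in each block.

00000000009999944444444444444448888888888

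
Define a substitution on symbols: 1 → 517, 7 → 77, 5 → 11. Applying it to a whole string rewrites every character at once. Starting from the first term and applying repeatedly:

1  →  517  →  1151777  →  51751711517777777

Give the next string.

115177711517775175171151777777777777777

φ(51751711517777777) expands symbol-by-symbol to 11 517 77 11 517 77 517 517 11 517 77 77 77 77 77 77 77; joining the 17 pieces gives the next term.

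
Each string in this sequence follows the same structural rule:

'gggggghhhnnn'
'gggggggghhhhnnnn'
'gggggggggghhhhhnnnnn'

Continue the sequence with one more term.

The n-th term is 2n g's then n h's then n n's, where the shown terms are n = 3, 4, 5.
At n = 6 the blocks have lengths 12, 6, 6.

gggggggggggghhhhhhnnnnnn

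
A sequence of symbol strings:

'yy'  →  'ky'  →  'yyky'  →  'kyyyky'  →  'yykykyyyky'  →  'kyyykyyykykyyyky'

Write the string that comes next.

Each term (from the third on) is the two preceding terms concatenated in order: term 3 = yy·ky = yyky.
Continuing: yykykyyyky · kyyykyyykykyyyky gives term 7.

yykykyyykykyyykyyykykyyyky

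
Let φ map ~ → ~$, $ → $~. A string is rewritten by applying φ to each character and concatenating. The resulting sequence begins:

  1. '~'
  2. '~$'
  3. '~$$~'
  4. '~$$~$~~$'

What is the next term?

Apply φ to ~$$~$~~$ symbol by symbol: ~→~$, $→$~, $→$~, ~→~$, $→$~, ~→~$, ~→~$, $→$~; joined: ~$ $~ $~ ~$ $~ ~$ ~$ $~.

~$$~$~~$$~~$~$$~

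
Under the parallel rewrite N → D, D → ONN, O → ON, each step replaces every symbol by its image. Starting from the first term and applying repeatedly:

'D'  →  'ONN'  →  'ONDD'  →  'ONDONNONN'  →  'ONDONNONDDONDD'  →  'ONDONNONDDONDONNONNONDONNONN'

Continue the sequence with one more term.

ONDONNONDDONDONNONNONDONNONDDONDDONDONNONDDONDD

Replace each of the 28 characters of ONDONNONDDONDONNONNONDONNONN in place — ON D ONN ON D D ON D ONN ONN ON D ONN ON D D ON D D ON D ONN ON D D ON D D — and concatenate.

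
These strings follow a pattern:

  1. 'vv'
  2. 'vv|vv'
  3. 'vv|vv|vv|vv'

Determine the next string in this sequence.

s(k+1) = s(k)·|·s(k) — each term doubles the last with '|' between the halves.
Doubling vv|vv|vv|vv with '|' between the halves:

vv|vv|vv|vv|vv|vv|vv|vv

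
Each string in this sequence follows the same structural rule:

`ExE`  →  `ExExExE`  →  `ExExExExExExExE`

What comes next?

ExExExExExExExExExExExExExExExE

Every step duplicates the string with 'x' between the halves.
So the next term is two copies of ExExExExExExExE with 'x' between the halves.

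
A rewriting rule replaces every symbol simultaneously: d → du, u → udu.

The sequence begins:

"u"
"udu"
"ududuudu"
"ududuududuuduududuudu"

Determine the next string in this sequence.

ududuududuuduududuududuuduududuuduududuududuuduududuudu

φ(ududuududuuduududuudu) expands symbol-by-symbol to udu du udu du udu udu du udu du udu udu du udu udu du udu du udu udu du udu; joining the 21 pieces gives the next term.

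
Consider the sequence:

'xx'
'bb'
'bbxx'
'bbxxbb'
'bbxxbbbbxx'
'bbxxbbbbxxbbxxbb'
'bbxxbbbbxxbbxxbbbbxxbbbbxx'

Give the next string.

From term 3 onward, concatenate the last term with the second-to-last: bb·xx = bbxx, bbxx·bb = bbxxbb, …
Continuing: bbxxbbbbxxbbxxbbbbxxbbbbxx · bbxxbbbbxxbbxxbb gives term 8.

bbxxbbbbxxbbxxbbbbxxbbbbxxbbxxbbbbxxbbxxbb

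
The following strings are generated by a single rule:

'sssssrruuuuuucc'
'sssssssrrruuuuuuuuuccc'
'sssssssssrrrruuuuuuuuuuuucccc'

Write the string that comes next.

sssssssssssrrrrruuuuuuuuuuuuuuuccccc

The n-th term is 2n+1 s's then n r's then 3n u's then n c's, where the shown terms are n = 2, 3, 4.
Setting n = 5 gives 11, 5, 15, 5 characters in each block.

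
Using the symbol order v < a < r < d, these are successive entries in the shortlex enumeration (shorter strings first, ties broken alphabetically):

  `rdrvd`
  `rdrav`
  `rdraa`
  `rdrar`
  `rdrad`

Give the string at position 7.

Stepping forward 2 times from rdrad: rdrad → rdrrv, then the target.

rdrra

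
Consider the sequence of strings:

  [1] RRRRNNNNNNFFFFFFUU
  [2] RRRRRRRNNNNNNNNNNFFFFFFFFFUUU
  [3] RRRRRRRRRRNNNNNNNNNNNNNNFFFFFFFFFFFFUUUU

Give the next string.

RRRRRRRRRRRRRNNNNNNNNNNNNNNNNNNFFFFFFFFFFFFFFFUUUUU

The n-th term is 3n-2 R's then 4n-2 N's then 3n F's then n U's, where the shown terms are n = 2, 3, 4.
For the next term, n = 5, so the run lengths are 13, 18, 15, 5.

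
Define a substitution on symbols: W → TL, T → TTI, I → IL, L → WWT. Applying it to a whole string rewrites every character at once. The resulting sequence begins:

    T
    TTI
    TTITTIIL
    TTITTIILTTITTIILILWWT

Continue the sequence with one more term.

φ(TTITTIILTTITTIILILWWT) expands symbol-by-symbol to TTI TTI IL TTI TTI IL IL WWT TTI TTI IL TTI TTI IL IL WWT IL WWT TL TL TTI; joining the 21 pieces gives the next term.

TTITTIILTTITTIILILWWTTTITTIILTTITTIILILWWTILWWTTLTLTTI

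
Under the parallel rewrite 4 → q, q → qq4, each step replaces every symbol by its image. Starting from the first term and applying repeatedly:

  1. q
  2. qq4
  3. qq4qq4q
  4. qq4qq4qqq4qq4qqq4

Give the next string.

qq4qq4qqq4qq4qqq4qq4qq4qqq4qq4qqq4qq4qq4q

φ(qq4qq4qqq4qq4qqq4) expands symbol-by-symbol to qq4 qq4 q qq4 qq4 q qq4 qq4 qq4 q qq4 qq4 q qq4 qq4 qq4 q; joining the 17 pieces gives the next term.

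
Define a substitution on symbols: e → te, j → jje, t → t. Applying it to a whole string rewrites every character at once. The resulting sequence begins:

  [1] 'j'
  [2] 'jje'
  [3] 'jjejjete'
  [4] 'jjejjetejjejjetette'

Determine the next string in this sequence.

Replace each of the 19 characters of jjejjetejjejjetette in place — jje jje te jje jje te t te jje jje te jje jje te t te t t te — and concatenate.

jjejjetejjejjetettejjejjetejjejjetettettte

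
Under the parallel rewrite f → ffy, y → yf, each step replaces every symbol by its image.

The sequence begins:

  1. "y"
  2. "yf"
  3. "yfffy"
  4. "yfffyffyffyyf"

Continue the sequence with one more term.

Replace each of the 13 characters of yfffyffyffyyf in place — yf ffy ffy ffy yf ffy ffy yf ffy ffy yf yf ffy — and concatenate.

yfffyffyffyyfffyffyyfffyffyyfyfffy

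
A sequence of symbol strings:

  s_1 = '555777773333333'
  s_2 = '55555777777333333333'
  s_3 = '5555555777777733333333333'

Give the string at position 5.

Term n consists of 2n-1 5's, followed by n+3 7's, followed by 2n+3 3's, where the shown terms are n = 2, 3, 4.
Setting n = 6 gives 11, 9, 15 characters in each block.

55555555555777777777333333333333333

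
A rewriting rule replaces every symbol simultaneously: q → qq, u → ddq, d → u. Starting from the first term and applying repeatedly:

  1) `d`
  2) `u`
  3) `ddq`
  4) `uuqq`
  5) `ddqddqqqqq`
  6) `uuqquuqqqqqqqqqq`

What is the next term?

ddqddqqqqqddqddqqqqqqqqqqqqqqqqqqqqq

Replace each of the 16 characters of uuqquuqqqqqqqqqq in place — ddq ddq qq qq ddq ddq qq qq qq qq qq qq qq qq qq qq — and concatenate.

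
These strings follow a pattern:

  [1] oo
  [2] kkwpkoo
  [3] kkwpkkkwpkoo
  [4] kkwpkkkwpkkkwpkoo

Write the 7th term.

Each term is the previous one with kkwpk prepended.
From kkwpkkkwpkkkwpkoo, 3 further steps: kkwpkkkwpkkkwpkoo → kkwpkkkwpkkkwpkkkwpkoo → kkwpkkkwpkkkwpkkkwpkkkwpkoo → (answer).

kkwpkkkwpkkkwpkkkwpkkkwpkkkwpkoo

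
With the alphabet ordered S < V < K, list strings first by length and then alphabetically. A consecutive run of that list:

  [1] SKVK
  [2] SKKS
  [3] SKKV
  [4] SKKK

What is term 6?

VSSV

Advancing 2 positions from SKKK through SKKK → VSSS reaches term 6.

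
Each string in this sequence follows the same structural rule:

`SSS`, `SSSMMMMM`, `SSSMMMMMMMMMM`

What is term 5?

SSSMMMMMMMMMMMMMMMMMMMM

The strings grow by a fixed suffix MMMMM each time.
From SSSMMMMMMMMMM, 2 further steps: SSSMMMMMMMMMM → SSSMMMMMMMMMMMMMMM → (answer).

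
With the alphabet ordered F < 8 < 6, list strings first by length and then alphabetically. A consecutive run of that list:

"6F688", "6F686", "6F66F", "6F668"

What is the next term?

6F666

Treat 6F668 as a base-3 numeral over the given alphabet and add one, carrying through any trailing 6's.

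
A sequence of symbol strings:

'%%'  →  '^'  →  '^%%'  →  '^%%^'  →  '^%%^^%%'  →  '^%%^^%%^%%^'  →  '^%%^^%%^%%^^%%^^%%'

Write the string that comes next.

This is a Fibonacci-style word recurrence s(k) = s(k−1)·s(k−2): e.g. ^·%% = ^%%.
Continuing: ^%%^^%%^%%^^%%^^%% · ^%%^^%%^%%^ gives term 8.

^%%^^%%^%%^^%%^^%%^%%^^%%^%%^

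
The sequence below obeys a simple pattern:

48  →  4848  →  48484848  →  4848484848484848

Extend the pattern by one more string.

48484848484848484848484848484848

Every step duplicates the string.
So the next term is two copies of 4848484848484848.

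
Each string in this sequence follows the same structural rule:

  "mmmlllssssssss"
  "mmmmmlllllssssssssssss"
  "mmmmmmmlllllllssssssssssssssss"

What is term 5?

Reading off run lengths: m runs 3, 5, 7; l runs 3, 5, 7; s runs 8, 12, 16 — each is linear in n, where the shown terms are n = 2, 3, 4.
At n = 6 the blocks have lengths 11, 11, 24.

mmmmmmmmmmmlllllllllllssssssssssssssssssssssss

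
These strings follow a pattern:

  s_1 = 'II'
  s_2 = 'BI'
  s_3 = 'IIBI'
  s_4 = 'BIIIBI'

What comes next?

IIBIBIIIBI

From term 3 onward, concatenate the second-to-last term with the last: II·BI = IIBI, BI·IIBI = BIIIBI, …
The next term joins IIBI and BIIIBI.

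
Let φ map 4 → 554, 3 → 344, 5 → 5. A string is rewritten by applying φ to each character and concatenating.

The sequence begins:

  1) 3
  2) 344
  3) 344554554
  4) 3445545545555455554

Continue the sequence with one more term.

Rewriting the 19 symbols of 3445545545555455554 one by one yields 344 554 554 5 5 554 5 5 554 5 5 5 5 554 5 5 5 5 554; concatenated:

344554554555545555455555545555554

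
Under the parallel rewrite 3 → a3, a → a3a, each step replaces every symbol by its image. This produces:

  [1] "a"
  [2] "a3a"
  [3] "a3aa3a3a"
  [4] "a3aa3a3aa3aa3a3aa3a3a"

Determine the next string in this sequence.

Replace each of the 21 characters of a3aa3a3aa3aa3a3aa3a3a in place — a3a a3 a3a a3a a3 a3a a3 a3a a3a a3 a3a a3a a3 a3a a3 a3a a3a a3 a3a a3 a3a — and concatenate.

a3aa3a3aa3aa3a3aa3a3aa3aa3a3aa3aa3a3aa3a3aa3aa3a3aa3a3a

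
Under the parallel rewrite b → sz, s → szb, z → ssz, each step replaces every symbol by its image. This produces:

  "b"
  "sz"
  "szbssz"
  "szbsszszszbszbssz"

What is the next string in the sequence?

Rewriting the 17 symbols of szbsszszszbszbssz one by one yields szb ssz sz szb szb ssz szb ssz szb ssz sz szb ssz sz szb szb ssz; concatenated:

szbsszszszbszbsszszbsszszbsszszszbsszszszbszbssz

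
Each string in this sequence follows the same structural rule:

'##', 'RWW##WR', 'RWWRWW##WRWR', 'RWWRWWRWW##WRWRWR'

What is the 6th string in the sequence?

RWWRWWRWWRWWRWW##WRWRWRWRWR

Each term wraps the previous one in RWW on the left and WR on the right.
From RWWRWWRWW##WRWRWR, 2 further steps: RWWRWWRWW##WRWRWR → RWWRWWRWWRWW##WRWRWRWR → (answer).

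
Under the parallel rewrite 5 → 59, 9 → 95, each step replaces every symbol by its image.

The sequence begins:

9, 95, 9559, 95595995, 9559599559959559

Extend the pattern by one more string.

95595995599595595995955995595995

Replace each of the 16 characters of 9559599559959559 in place — 95 59 59 95 59 95 95 59 59 95 95 59 95 59 59 95 — and concatenate.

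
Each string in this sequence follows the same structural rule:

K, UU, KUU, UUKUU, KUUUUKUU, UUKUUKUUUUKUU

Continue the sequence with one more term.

From term 3 onward, concatenate the second-to-last term with the last: K·UU = KUU, UU·KUU = UUKUU, …
Continuing: KUUUUKUU · UUKUUKUUUUKUU gives term 7.

KUUUUKUUUUKUUKUUUUKUU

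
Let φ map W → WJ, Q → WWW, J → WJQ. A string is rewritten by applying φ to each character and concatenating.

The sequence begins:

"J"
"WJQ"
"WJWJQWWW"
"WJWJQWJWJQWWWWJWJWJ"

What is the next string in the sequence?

Replace each of the 19 characters of WJWJQWJWJQWWWWJWJWJ in place — WJ WJQ WJ WJQ WWW WJ WJQ WJ WJQ WWW WJ WJ WJ WJ WJQ WJ WJQ WJ WJQ — and concatenate.

WJWJQWJWJQWWWWJWJQWJWJQWWWWJWJWJWJWJQWJWJQWJWJQ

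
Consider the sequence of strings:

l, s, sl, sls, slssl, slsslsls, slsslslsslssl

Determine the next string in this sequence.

Each term (from the third on) is the previous term followed by the one before it: term 3 = s·l = sl.
So term 8 is slsslslsslssl·slsslsls.

slsslslsslsslslsslsls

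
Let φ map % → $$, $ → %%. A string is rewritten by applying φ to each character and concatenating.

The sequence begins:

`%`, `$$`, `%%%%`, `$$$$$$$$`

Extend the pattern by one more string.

%%%%%%%%%%%%%%%%

Apply φ to $$$$$$$$ symbol by symbol: $→%%, $→%%, $→%%, $→%%, $→%%, $→%%, $→%%, $→%%; joined: %% %% %% %% %% %% %% %%.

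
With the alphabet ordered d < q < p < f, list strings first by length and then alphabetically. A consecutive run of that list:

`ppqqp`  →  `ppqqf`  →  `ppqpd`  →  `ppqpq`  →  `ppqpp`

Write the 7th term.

Continuing the enumeration 2 steps past ppqpp: ppqpp → ppqpf → (answer).

ppqfd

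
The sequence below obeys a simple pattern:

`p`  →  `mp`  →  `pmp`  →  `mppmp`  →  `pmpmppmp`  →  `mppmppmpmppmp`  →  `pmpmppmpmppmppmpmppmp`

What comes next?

From term 3 onward, concatenate the second-to-last term with the last: p·mp = pmp, mp·pmp = mppmp, …
The next term joins mppmppmpmppmp and pmpmppmpmppmppmpmppmp.

mppmppmpmppmppmpmppmpmppmppmpmppmp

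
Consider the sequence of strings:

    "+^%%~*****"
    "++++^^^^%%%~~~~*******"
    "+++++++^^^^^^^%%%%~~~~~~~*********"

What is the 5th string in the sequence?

Reading off run lengths: + runs 1, 4, 7; ^ runs 1, 4, 7; % runs 2, 3, 4; ~ runs 1, 4, 7; * runs 5, 7, 9 — each is linear in n (n = 1, 2, …).
At n = 5 the blocks have lengths 13, 13, 6, 13, 13.

+++++++++++++^^^^^^^^^^^^^%%%%%%~~~~~~~~~~~~~*************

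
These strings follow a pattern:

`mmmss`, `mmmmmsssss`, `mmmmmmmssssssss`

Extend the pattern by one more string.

mmmmmmmmmsssssssssss

Term n consists of 2n+1 m's, followed by 3n-1 s's (n = 1, 2, …).
For the next term, n = 4, so the run lengths are 9, 11.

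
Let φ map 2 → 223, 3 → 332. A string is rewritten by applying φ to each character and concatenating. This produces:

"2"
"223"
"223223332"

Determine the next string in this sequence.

223223332223223332332332223

Expanding 223223332: 2→223, 2→223, 3→332, 2→223, 2→223, 3→332, 3→332, 3→332, 2→223. Concatenated: 223 223 332 223 223 332 332 332 223.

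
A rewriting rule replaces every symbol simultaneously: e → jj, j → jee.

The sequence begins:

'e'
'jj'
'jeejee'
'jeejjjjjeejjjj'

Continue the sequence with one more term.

φ(jeejjjjjeejjjj) expands symbol-by-symbol to jee jj jj jee jee jee jee jee jj jj jee jee jee jee; joining the 14 pieces gives the next term.

jeejjjjjeejeejeejeejeejjjjjeejeejeejee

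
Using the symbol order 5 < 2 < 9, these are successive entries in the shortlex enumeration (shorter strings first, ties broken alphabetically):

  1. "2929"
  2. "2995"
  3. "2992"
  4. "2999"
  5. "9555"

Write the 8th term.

9525

Stepping forward 3 times from 9555: 9555 → 9552 → 9559, then the target.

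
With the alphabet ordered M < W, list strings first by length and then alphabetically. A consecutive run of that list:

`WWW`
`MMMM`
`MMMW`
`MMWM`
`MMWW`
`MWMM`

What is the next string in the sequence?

Treat MWMM as a base-2 numeral over the given alphabet and add one, carrying through any trailing W's.

MWMW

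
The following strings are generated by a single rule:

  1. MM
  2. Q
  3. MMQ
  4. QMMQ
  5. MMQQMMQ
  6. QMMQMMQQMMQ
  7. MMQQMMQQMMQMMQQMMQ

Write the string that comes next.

QMMQMMQQMMQMMQQMMQQMMQMMQQMMQ

Each term (from the third on) is the two preceding terms concatenated in order: term 3 = MM·Q = MMQ.
Continuing: QMMQMMQQMMQ · MMQQMMQQMMQMMQQMMQ gives term 8.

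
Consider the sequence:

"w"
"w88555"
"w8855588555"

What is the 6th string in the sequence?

The strings grow by a fixed suffix 88555 each time.
From w8855588555, 3 further steps: w8855588555 → w885558855588555 → w88555885558855588555 → (answer).

w8855588555885558855588555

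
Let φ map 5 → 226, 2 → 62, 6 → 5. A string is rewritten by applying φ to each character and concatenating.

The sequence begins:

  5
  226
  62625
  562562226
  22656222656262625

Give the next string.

Rewriting the 17 symbols of 22656222656262625 one by one yields 62 62 5 226 5 62 62 62 5 226 5 62 5 62 5 62 226; concatenated:

6262522656262625226562562562226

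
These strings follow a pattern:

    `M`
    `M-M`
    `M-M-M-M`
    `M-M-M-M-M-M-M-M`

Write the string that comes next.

Each string is two copies of the previous one joined by '-'.
Doubling M-M-M-M-M-M-M-M with '-' between the halves:

M-M-M-M-M-M-M-M-M-M-M-M-M-M-M-M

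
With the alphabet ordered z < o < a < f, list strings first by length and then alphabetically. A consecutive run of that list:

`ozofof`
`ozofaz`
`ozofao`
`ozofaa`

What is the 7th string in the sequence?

Continuing the enumeration 3 steps past ozofaa: ozofaa → ozofaf → ozoffz → (answer).

ozoffo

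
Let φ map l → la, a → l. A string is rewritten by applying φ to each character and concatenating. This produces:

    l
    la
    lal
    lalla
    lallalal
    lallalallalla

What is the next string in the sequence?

φ(lallalallalla) expands symbol-by-symbol to la l la la l la l la la l la la l; joining the 13 pieces gives the next term.

lallalallallalallalal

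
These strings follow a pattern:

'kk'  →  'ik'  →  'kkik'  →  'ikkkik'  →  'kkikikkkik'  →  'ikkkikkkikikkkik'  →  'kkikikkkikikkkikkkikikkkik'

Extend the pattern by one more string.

ikkkikkkikikkkikkkikikkkikikkkikkkikikkkik

From term 3 onward, concatenate the second-to-last term with the last: kk·ik = kkik, ik·kkik = ikkkik, …
The next term joins ikkkikkkikikkkik and kkikikkkikikkkikkkikikkkik.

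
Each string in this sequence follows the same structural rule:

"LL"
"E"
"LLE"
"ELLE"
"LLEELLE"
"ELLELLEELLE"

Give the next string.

Each term (from the third on) is the two preceding terms concatenated in order: term 3 = LL·E = LLE.
The next term joins LLEELLE and ELLELLEELLE.

LLEELLEELLELLEELLE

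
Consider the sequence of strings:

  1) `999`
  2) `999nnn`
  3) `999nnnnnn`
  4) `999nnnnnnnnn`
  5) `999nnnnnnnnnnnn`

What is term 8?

Each term is the previous one with nnn appended.
From 999nnnnnnnnnnnn, 3 further steps: 999nnnnnnnnnnnn → 999nnnnnnnnnnnnnnn → 999nnnnnnnnnnnnnnnnnn → (answer).

999nnnnnnnnnnnnnnnnnnnnn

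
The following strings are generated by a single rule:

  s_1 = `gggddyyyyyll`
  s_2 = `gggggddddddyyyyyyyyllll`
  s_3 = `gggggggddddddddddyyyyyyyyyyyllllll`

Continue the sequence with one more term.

gggggggggddddddddddddddyyyyyyyyyyyyyyllllllll

The n-th term is 2n+1 g's then 4n-2 d's then 3n+2 y's then 2n l's (n = 1, 2, …).
For the next term, n = 4, so the run lengths are 9, 14, 14, 8.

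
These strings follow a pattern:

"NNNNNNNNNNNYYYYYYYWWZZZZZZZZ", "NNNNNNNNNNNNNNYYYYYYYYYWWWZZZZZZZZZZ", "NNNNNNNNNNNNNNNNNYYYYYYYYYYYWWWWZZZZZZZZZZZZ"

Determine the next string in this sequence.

Term n consists of 3n+2 N's, followed by 2n+1 Y's, followed by n-1 W's, followed by 2n+2 Z's, where the shown terms are n = 3, 4, 5.
Setting n = 6 gives 20, 13, 5, 14 characters in each block.

NNNNNNNNNNNNNNNNNNNNYYYYYYYYYYYYYWWWWWZZZZZZZZZZZZZZ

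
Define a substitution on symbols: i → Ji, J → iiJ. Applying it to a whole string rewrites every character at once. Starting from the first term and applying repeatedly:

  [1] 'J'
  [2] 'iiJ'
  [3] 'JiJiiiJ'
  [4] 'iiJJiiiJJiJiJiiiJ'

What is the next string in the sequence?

Rewriting the 17 symbols of iiJJiiiJJiJiJiiiJ one by one yields Ji Ji iiJ iiJ Ji Ji Ji iiJ iiJ Ji iiJ Ji iiJ Ji Ji Ji iiJ; concatenated:

JiJiiiJiiJJiJiJiiiJiiJJiiiJJiiiJJiJiJiiiJ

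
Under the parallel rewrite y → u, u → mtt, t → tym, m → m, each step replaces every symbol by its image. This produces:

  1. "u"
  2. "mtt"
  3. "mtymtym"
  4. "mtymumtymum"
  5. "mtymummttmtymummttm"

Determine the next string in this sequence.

Applying the rule to each of the 19 symbols of mtymummttmtymummttm gives the pieces m tym u m mtt m m tym tym m tym u m mtt m m tym tym m, which concatenate to the answer.

mtymummttmmtymtymmtymummttmmtymtymm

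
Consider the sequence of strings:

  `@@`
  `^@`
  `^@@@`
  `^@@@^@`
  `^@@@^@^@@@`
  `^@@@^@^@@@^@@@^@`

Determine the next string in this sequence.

Each term (from the third on) is the previous term followed by the one before it: term 3 = ^@·@@ = ^@@@.
The next term joins ^@@@^@^@@@^@@@^@ and ^@@@^@^@@@.

^@@@^@^@@@^@@@^@^@@@^@^@@@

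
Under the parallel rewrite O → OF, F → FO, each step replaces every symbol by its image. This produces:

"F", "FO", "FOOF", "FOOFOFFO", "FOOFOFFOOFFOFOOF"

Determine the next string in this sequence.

Applying the rule to each of the 16 symbols of FOOFOFFOOFFOFOOF gives the pieces FO OF OF FO OF FO FO OF OF FO FO OF FO OF OF FO, which concatenate to the answer.

FOOFOFFOOFFOFOOFOFFOFOOFFOOFOFFO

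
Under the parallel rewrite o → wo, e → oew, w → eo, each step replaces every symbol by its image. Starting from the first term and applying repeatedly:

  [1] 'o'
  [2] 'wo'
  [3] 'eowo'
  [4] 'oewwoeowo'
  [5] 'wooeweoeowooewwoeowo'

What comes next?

Applying the rule to each of the 20 symbols of wooeweoeowooewwoeowo gives the pieces eo wo wo oew eo oew wo oew wo eo wo wo oew eo eo wo oew wo eo wo, which concatenate to the answer.

eowowooeweooewwooewwoeowowooeweoeowooewwoeowo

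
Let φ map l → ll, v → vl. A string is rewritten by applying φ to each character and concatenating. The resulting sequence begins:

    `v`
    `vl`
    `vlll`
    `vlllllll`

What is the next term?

Apply φ to vlllllll symbol by symbol: v→vl, l→ll, l→ll, l→ll, l→ll, l→ll, l→ll, l→ll; joined: vl ll ll ll ll ll ll ll.

vlllllllllllllll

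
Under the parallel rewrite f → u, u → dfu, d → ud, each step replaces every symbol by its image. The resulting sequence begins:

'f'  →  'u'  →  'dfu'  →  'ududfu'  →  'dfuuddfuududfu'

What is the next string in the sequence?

ududfudfuudududfudfuuddfuududfu

Replace each of the 14 characters of dfuuddfuududfu in place — ud u dfu dfu ud ud u dfu dfu ud dfu ud u dfu — and concatenate.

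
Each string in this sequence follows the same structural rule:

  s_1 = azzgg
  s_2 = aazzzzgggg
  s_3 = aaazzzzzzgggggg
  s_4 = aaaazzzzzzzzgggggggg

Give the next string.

aaaaazzzzzzzzzzgggggggggg

The n-th term is n a's then 2n z's then 2n g's (n = 1, 2, …).
Setting n = 5 gives 5, 10, 10 characters in each block.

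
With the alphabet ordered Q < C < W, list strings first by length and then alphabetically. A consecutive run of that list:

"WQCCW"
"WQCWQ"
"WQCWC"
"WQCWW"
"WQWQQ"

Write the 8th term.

WQWCQ

Advancing 3 positions from WQWQQ through WQWQQ → WQWQC → WQWQW reaches term 8.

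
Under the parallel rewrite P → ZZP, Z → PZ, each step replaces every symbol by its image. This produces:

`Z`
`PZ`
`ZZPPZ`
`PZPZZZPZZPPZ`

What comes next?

ZZPPZZZPPZPZPZZZPPZPZZZPZZPPZ

Expanding PZPZZZPZZPPZ: P→ZZP, Z→PZ, P→ZZP, Z→PZ, Z→PZ, Z→PZ, P→ZZP, Z→PZ, Z→PZ, P→ZZP, P→ZZP, Z→PZ. Concatenated: ZZP PZ ZZP PZ PZ PZ ZZP PZ PZ ZZP ZZP PZ.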